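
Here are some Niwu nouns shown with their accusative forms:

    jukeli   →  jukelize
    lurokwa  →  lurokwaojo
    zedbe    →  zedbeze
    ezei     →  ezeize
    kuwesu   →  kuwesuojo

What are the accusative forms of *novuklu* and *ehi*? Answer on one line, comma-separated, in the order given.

The suffix is conditioned by the last vowel: -ze when the last vowel of the stem is a front vowel (*jukeli*, *zedbe*, *ezei*); -ojo when the last vowel of the stem is a back vowel (*lurokwa*, *kuwesu*).
*novuklu*: last vowel = /u/, a back vowel → -ojo → *novukluojo*.
The last vowel of *ehi* is /i/, which is a front vowel, so the suffix is -ze, giving *ehize*.

novukluojo, ehize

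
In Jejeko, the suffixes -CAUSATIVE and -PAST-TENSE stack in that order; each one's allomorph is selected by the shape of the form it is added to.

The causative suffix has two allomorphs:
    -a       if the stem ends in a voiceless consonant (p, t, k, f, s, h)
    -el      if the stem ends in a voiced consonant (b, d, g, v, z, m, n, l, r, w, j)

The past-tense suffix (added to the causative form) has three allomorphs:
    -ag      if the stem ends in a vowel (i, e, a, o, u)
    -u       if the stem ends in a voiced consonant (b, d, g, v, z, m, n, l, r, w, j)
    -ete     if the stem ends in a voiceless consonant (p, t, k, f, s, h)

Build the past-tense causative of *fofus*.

Since the final consonant of *fofus* is /s/ (voiceless), it takes -a, giving *fofusa*.
Since the final sound of the causative form *fofusa* is /a/ (a vowel), it takes -ag, giving *fofusaag*.

fofusaag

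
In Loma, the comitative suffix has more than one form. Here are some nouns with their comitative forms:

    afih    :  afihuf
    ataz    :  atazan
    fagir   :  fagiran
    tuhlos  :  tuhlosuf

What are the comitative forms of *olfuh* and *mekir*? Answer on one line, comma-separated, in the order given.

olfuhuf, mekiran

Looking at the final consonant of each stem: -uf when the stem ends in a voiceless consonant (*afih*, *tuhlos*); -an when the stem ends in a voiced consonant (*ataz*, *fagir*).
*olfuh*: final consonant = /h/, voiceless → -uf → *olfuhuf*.
*mekir* — final consonant /r/ (voiced) → -an → *mekiran*.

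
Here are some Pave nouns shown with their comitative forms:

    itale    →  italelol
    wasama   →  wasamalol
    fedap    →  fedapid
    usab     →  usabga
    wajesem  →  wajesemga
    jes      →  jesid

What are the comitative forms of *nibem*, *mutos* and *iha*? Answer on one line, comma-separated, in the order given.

The pattern is voicing of the final sound: -id when the stem ends in a voiceless consonant (*fedap*, *jes*); -ga when the stem ends in a voiced consonant (*usab*, *wajesem*); -lol when the stem ends in a vowel (*itale*, *wasama*).
*nibem* — final sound /m/ (a voiced consonant) → -ga → *nibemga*.
*mutos* — final sound /s/ (a voiceless consonant) → -id → *mutosid*.
Since the final sound of *iha* is /a/ (a vowel), it takes -lol, giving *ihalol*.

nibemga, mutosid, ihalol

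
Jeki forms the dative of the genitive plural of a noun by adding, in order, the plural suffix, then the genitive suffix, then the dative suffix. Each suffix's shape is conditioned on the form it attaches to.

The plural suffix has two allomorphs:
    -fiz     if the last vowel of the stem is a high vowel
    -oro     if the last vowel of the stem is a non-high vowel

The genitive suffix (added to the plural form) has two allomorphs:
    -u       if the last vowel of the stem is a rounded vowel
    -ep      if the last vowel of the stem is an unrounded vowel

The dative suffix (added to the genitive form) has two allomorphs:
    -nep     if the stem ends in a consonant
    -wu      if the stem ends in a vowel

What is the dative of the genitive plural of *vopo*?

The last vowel of *vopo* is /o/, which is a non-high vowel, so the plural suffix is -oro, giving *vopooro*.
The plural form *vopooro* — last vowel /o/ (a rounded vowel) → -u → *vopoorou*.
The genitive form *vopoorou* — final sound /u/ (a vowel) → -wu → *vopoorouwu*.

vopoorouwu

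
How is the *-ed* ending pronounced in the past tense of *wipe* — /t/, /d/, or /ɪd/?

The stem *wipe* ends in a voiceless consonant other than /t/.
The -ed suffix is realized as /ɪd/ after /t, d/; as /t/ after other voiceless consonants; and as /d/ after other voiced sounds.
So -ed on *wipe* is pronounced /t/.

/t/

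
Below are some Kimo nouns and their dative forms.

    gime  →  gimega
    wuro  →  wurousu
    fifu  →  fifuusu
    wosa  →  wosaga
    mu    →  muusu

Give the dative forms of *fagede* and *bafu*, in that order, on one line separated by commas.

The suffix is conditioned by the last vowel: -usu when the last vowel of the stem is a rounded vowel (*wuro*, *fifu*, *mu*); -ga when the last vowel of the stem is an unrounded vowel (*gime*, *wosa*).
*fagede* — last vowel /e/ (an unrounded vowel) → -ga → *fagedega*.
The last vowel of *bafu* is /u/, which is a rounded vowel, so the suffix is -usu, giving *bafuusu*.

fagedega, bafuusu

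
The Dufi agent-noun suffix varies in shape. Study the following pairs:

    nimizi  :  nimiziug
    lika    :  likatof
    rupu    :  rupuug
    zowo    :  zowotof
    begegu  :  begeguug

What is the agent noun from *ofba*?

The alternation tracks the last vowel of the stem — -ug when the last vowel of the stem is a high vowel (*nimizi*, *rupu*, *begegu*); -tof when the last vowel of the stem is a non-high vowel (*lika*, *zowo*).
Since the last vowel of *ofba* is /a/ (a non-high vowel), it takes -tof, giving *ofbatof*.

ofbatof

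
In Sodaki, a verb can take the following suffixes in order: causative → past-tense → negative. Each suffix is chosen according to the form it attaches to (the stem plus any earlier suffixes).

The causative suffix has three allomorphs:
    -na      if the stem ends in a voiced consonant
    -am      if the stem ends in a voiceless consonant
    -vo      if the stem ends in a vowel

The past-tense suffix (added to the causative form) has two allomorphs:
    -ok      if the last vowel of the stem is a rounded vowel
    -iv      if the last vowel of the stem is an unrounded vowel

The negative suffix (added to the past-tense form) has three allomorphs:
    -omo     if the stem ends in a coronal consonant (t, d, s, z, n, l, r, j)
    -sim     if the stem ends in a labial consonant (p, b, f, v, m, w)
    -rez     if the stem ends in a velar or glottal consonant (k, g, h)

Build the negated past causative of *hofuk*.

The final sound of *hofuk* is /k/, which is a voiceless consonant, so the causative suffix is -am, giving *hofukam*.
Since the last vowel of the causative form *hofukam* is /a/ (an unrounded vowel), it takes -iv, giving *hofukamiv*.
The past-tense form *hofukamiv*: final consonant = /v/, labial → -sim → *hofukamivsim*.

hofukamivsim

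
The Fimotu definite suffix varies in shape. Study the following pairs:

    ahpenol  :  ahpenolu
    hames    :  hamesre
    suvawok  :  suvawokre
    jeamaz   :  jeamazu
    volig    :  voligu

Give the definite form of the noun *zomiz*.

zomizu

Looking at the final consonant of each stem: -re when the stem ends in a voiceless consonant (*hames*, *suvawok*); -u when the stem ends in a voiced consonant (*ahpenol*, *jeamaz*, *volig*).
Since the final consonant of *zomiz* is /z/ (voiced), it takes -u, giving *zomizu*.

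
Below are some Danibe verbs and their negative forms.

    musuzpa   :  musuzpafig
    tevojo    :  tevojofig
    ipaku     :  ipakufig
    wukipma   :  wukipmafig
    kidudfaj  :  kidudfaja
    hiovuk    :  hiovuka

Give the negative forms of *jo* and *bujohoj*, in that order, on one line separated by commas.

jofig, bujohoja

The pattern is consonant vs. vowel: -a when the stem ends in a consonant (*kidudfaj*, *hiovuk*); -fig when the stem ends in a vowel (*musuzpa*, *tevojo*, *ipaku*, *wukipma*).
The final sound of *jo* is /o/, which is a vowel, so the suffix is -fig, giving *jofig*.
Since the final sound of *bujohoj* is /j/ (a consonant), it takes -a, giving *bujohoja*.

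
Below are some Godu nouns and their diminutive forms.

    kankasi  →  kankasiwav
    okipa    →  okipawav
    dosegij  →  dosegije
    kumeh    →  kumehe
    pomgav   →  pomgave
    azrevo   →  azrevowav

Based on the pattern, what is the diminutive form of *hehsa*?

hehsawav

The pattern is consonant vs. vowel: -e when the stem ends in a consonant (*dosegij*, *kumeh*, *pomgav*); -wav when the stem ends in a vowel (*kankasi*, *okipa*, *azrevo*).
*hehsa* — final sound /a/ (a vowel) → -wav → *hehsawav*.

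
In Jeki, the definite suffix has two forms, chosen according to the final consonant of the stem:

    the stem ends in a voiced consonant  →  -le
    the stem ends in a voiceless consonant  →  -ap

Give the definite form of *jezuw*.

jezuwle

*jezuw* — final consonant /w/ (voiced) → -le → *jezuwle*.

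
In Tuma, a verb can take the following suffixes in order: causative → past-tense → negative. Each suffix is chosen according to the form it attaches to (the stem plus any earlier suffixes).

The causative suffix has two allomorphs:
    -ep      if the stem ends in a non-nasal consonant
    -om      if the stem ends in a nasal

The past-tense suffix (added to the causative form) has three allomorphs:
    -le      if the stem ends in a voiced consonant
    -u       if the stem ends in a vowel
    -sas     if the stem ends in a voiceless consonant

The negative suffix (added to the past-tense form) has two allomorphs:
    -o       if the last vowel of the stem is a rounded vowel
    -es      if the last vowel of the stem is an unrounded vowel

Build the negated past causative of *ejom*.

*ejom* — final consonant /m/ (a nasal) → -om → *ejomom*.
The final sound of the causative form *ejomom* is /m/, which is a voiced consonant, so the past-tense suffix is -le, giving *ejomomle*.
The last vowel of the past-tense form *ejomomle* is /e/, which is an unrounded vowel, so the negative suffix is -es, giving *ejomomlees*.

ejomomlees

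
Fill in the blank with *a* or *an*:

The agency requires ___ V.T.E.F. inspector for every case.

a

The indefinite article is chosen by the initial *sound* of the following word, not its spelling.
The initialism *V.T.E.F.* is read letter by letter; the first letter, V, is pronounced /viː/, which begins with a consonant sound.
So the article is *a*: The agency requires a V.T.E.F. inspector for every case.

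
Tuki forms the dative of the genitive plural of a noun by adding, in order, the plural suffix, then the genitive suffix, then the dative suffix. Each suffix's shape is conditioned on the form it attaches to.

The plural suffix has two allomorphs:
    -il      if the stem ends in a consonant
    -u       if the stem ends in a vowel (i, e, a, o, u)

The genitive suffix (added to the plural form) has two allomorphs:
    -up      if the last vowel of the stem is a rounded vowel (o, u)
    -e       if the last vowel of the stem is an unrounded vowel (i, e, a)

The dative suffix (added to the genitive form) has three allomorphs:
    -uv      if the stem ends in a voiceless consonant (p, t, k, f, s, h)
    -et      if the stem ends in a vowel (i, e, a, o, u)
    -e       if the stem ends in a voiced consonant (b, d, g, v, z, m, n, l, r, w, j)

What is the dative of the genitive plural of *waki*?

Since the final sound of *waki* is /i/ (a vowel), it takes -u, giving *wakiu*.
The last vowel of the plural form *wakiu* is /u/, which is a rounded vowel, so the genitive suffix is -up, giving *wakiuup*.
The genitive form *wakiuup* — final sound /p/ (a voiceless consonant) → -uv → *wakiuupuv*.

wakiuupuv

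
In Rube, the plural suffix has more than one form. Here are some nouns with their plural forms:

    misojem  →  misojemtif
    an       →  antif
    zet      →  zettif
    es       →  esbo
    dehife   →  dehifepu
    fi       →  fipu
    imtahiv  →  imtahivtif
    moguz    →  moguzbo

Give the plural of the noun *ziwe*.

ziwepu

Looking at the final sound of each stem: -bo when the stem ends in a sibilant (*es*, *moguz*); -tif when the stem ends in a non-sibilant consonant (*misojem*, *an*, *zet*, *imtahiv*); -pu when the stem ends in a vowel (*dehife*, *fi*).
*ziwe*: final sound = /e/, a vowel → -pu → *ziwepu*.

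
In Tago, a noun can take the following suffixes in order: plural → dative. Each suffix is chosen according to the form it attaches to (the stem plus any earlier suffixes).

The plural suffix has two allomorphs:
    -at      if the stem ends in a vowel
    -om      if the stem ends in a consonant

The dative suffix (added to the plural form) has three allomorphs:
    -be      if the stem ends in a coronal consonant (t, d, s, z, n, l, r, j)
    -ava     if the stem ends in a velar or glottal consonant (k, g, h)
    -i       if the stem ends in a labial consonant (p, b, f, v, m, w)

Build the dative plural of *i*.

The final sound of *i* is /i/, which is a vowel, so the plural suffix is -at, giving *iat*.
The final consonant of the plural form *iat* is /t/, which is coronal, so the dative suffix is -be, giving *iatbe*.

iatbe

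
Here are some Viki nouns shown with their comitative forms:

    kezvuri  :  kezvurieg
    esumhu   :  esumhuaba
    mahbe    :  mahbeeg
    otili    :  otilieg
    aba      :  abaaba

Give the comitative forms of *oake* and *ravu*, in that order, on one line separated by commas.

oakeeg, ravuaba

The alternation tracks the last vowel of the stem — -eg when the last vowel of the stem is a front vowel (*kezvuri*, *mahbe*, *otili*); -aba when the last vowel of the stem is a back vowel (*esumhu*, *aba*).
*oake* — last vowel /e/ (a front vowel) → -eg → *oakeeg*.
The last vowel of *ravu* is /u/, which is a back vowel, so the suffix is -aba, giving *ravuaba*.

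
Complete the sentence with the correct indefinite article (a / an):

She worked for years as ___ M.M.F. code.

The indefinite article is chosen by the initial *sound* of the following word, not its spelling.
The initialism *M.M.F.* is read letter by letter; the first letter, M, is pronounced /ɛm/, which begins with a vowel sound.
So the article is *an*: She worked for years as an M.M.F. code.

an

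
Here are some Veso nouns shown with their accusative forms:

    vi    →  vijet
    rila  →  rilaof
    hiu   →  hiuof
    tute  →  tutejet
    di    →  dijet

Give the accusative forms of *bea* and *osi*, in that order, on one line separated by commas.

The alternation tracks the last vowel of the stem — -jet when the last vowel of the stem is a front vowel (*vi*, *tute*, *di*); -of when the last vowel of the stem is a back vowel (*rila*, *hiu*).
The last vowel of *bea* is /a/, which is a back vowel, so the suffix is -of, giving *beaof*.
*osi* — last vowel /i/ (a front vowel) → -jet → *osijet*.

beaof, osijet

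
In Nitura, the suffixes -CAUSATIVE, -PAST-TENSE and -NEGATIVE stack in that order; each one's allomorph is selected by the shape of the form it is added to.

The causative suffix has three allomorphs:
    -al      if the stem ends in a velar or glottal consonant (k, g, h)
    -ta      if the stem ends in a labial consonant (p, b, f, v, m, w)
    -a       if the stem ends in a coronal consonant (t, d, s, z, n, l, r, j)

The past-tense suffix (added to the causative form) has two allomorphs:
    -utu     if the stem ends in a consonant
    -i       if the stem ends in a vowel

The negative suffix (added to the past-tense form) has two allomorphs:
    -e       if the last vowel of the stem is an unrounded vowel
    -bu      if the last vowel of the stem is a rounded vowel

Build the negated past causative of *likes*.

likesaie

*likes* — final consonant /s/ (coronal) → -a → *likesa*.
The causative form *likesa* — final sound /a/ (a vowel) → -i → *likesai*.
The past-tense form *likesai*: last vowel = /i/, an unrounded vowel → -e → *likesaie*.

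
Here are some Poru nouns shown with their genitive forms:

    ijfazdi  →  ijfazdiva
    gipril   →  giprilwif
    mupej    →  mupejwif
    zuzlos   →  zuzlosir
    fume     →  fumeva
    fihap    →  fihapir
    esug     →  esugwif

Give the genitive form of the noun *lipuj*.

Looking at the final sound of each stem: -ir when the stem ends in a voiceless consonant (*zuzlos*, *fihap*); -wif when the stem ends in a voiced consonant (*gipril*, *mupej*, *esug*); -va when the stem ends in a vowel (*ijfazdi*, *fume*).
*lipuj* — final sound /j/ (a voiced consonant) → -wif → *lipujwif*.

lipujwif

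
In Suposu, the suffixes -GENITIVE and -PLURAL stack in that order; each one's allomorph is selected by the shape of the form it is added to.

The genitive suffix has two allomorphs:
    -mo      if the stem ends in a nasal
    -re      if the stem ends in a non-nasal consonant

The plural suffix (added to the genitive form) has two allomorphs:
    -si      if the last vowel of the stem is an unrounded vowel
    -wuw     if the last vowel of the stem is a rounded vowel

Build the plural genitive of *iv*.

ivresi

Since the final consonant of *iv* is /v/ (non-nasal), it takes -re, giving *ivre*.
The genitive form *ivre* — last vowel /e/ (an unrounded vowel) → -si → *ivresi*.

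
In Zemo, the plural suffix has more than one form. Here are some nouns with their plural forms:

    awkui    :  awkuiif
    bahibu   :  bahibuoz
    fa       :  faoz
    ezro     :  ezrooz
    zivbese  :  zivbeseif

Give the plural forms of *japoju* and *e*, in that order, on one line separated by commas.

Looking at the last vowel of each stem: -if when the last vowel of the stem is a front vowel (*awkui*, *zivbese*); -oz when the last vowel of the stem is a back vowel (*bahibu*, *fa*, *ezro*).
The last vowel of *japoju* is /u/, which is a back vowel, so the suffix is -oz, giving *japojuoz*.
The last vowel of *e* is /e/, which is a front vowel, so the suffix is -if, giving *eif*.

japojuoz, eif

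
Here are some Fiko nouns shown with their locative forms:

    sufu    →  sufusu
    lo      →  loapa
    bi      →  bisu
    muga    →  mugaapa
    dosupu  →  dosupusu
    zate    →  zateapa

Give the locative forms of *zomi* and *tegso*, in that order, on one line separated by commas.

zomisu, tegsoapa

The alternation tracks the last vowel of the stem — -su when the last vowel of the stem is a high vowel (*sufu*, *bi*, *dosupu*); -apa when the last vowel of the stem is a non-high vowel (*lo*, *muga*, *zate*).
*zomi*: last vowel = /i/, a high vowel → -su → *zomisu*.
The last vowel of *tegso* is /o/, which is a non-high vowel, so the suffix is -apa, giving *tegsoapa*.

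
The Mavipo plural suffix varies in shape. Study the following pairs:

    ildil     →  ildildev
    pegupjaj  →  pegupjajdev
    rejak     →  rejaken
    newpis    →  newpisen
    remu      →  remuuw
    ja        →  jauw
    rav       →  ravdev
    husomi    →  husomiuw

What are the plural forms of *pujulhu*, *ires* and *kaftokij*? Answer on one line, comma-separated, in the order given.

The suffix is conditioned by the final sound: -en when the stem ends in a voiceless consonant (*rejak*, *newpis*); -dev when the stem ends in a voiced consonant (*ildil*, *pegupjaj*, *rav*); -uw when the stem ends in a vowel (*remu*, *ja*, *husomi*).
*pujulhu*: final sound = /u/, a vowel → -uw → *pujulhuuw*.
*ires*: final sound = /s/, a voiceless consonant → -en → *iresen*.
The final sound of *kaftokij* is /j/, which is a voiced consonant, so the suffix is -dev, giving *kaftokijdev*.

pujulhuuw, iresen, kaftokijdev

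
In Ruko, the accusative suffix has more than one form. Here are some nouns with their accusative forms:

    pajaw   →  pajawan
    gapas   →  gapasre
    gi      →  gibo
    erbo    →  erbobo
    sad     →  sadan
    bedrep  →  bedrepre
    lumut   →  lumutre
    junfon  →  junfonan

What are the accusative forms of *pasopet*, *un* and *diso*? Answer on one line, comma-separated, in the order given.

pasopetre, unan, disobo

The pattern is voicing of the final sound: -re when the stem ends in a voiceless consonant (*gapas*, *bedrep*, *lumut*); -an when the stem ends in a voiced consonant (*pajaw*, *sad*, *junfon*); -bo when the stem ends in a vowel (*gi*, *erbo*).
*pasopet* — final sound /t/ (a voiceless consonant) → -re → *pasopetre*.
The final sound of *un* is /n/, which is a voiced consonant, so the suffix is -an, giving *unan*.
*diso*: final sound = /o/, a vowel → -bo → *disobo*.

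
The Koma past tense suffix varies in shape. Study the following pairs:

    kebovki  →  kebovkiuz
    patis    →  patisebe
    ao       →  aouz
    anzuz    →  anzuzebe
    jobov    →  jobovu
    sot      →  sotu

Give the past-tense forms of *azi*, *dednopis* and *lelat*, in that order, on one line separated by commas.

aziuz, dednopisebe, lelatu

The pattern is sibilance of the final sound: -ebe when the stem ends in a sibilant (*patis*, *anzuz*); -u when the stem ends in a non-sibilant consonant (*jobov*, *sot*); -uz when the stem ends in a vowel (*kebovki*, *ao*).
Since the final sound of *azi* is /i/ (a vowel), it takes -uz, giving *aziuz*.
The final sound of *dednopis* is /s/, which is a sibilant, so the suffix is -ebe, giving *dednopisebe*.
The final sound of *lelat* is /t/, which is a non-sibilant consonant, so the suffix is -u, giving *lelatu*.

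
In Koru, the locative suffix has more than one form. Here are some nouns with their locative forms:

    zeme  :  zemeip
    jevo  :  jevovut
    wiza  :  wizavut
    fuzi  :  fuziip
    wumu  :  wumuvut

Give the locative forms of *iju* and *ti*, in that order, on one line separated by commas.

The suffix is conditioned by the last vowel: -ip when the last vowel of the stem is a front vowel (*zeme*, *fuzi*); -vut when the last vowel of the stem is a back vowel (*jevo*, *wiza*, *wumu*).
*iju* — last vowel /u/ (a back vowel) → -vut → *ijuvut*.
*ti*: last vowel = /i/, a front vowel → -ip → *tiip*.

ijuvut, tiip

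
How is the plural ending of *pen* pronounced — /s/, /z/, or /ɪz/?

The stem *pen* ends in a voiced non-sibilant sound.
The plural suffix surfaces as /ɪz/ after sibilants, /s/ after other voiceless consonants, and /z/ after other voiced sounds.
So the plural -s on *pen* is pronounced /z/.

/z/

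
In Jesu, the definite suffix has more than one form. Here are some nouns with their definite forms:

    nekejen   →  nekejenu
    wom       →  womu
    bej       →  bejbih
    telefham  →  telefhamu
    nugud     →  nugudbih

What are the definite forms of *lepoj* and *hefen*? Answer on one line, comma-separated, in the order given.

The pattern is nasality of the final consonant: -u when the stem ends in a nasal (*nekejen*, *wom*, *telefham*); -bih when the stem ends in a non-nasal consonant (*bej*, *nugud*).
*lepoj* — final consonant /j/ (non-nasal) → -bih → *lepojbih*.
*hefen*: final consonant = /n/, a nasal → -u → *hefenu*.

lepojbih, hefenu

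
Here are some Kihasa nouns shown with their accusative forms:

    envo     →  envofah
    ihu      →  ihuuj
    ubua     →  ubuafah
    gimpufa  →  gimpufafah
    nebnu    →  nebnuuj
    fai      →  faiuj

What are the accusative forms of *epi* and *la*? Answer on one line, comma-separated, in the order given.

epiuj, lafah

The alternation tracks the last vowel of the stem — -uj when the last vowel of the stem is a high vowel (*ihu*, *nebnu*, *fai*); -fah when the last vowel of the stem is a non-high vowel (*envo*, *ubua*, *gimpufa*).
Since the last vowel of *epi* is /i/ (a high vowel), it takes -uj, giving *epiuj*.
The last vowel of *la* is /a/, which is a non-high vowel, so the suffix is -fah, giving *lafah*.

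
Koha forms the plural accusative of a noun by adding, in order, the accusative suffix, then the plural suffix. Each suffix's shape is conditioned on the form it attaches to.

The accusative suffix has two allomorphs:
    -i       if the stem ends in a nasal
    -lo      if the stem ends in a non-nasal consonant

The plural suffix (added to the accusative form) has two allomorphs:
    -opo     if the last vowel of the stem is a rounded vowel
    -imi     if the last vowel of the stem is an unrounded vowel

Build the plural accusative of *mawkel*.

*mawkel*: final consonant = /l/, non-nasal → -lo → *mawkello*.
Since the last vowel of the accusative form *mawkello* is /o/ (a rounded vowel), it takes -opo, giving *mawkelloopo*.

mawkelloopo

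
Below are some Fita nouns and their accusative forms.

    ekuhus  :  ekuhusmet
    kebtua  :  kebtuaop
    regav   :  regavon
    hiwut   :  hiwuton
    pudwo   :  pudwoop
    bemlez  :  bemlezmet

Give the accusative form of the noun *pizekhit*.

pizekhiton

The pattern is sibilance of the final sound: -met when the stem ends in a sibilant (*ekuhus*, *bemlez*); -on when the stem ends in a non-sibilant consonant (*regav*, *hiwut*); -op when the stem ends in a vowel (*kebtua*, *pudwo*).
Since the final sound of *pizekhit* is /t/ (a non-sibilant consonant), it takes -on, giving *pizekhiton*.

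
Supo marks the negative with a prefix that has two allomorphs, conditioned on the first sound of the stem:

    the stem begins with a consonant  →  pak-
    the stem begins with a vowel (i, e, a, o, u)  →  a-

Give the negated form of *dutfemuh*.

*dutfemuh*: first sound = /d/, a consonant → pak- → *pakdutfemuh*.

pakdutfemuh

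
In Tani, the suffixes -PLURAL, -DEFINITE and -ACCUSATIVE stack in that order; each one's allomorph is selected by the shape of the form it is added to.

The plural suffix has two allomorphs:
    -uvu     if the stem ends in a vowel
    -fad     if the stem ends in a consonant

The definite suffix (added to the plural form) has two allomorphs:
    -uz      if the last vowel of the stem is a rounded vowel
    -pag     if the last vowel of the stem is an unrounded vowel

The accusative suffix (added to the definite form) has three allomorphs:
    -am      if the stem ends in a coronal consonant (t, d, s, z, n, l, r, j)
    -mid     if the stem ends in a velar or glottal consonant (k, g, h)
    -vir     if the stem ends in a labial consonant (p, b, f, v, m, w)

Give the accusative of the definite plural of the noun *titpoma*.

titpomauvuuzam

*titpoma* — final sound /a/ (a vowel) → -uvu → *titpomauvu*.
The plural form *titpomauvu*: last vowel = /u/, a rounded vowel → -uz → *titpomauvuuz*.
The final consonant of the definite form *titpomauvuuz* is /z/, which is coronal, so the accusative suffix is -am, giving *titpomauvuuzam*.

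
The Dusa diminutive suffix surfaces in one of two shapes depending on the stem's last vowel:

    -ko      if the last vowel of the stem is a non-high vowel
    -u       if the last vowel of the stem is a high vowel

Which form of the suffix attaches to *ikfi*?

*ikfi*: last vowel = /i/, a high vowel → -u.

-u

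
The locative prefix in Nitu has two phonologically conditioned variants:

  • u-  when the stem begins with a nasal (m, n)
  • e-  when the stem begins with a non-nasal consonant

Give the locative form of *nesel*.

The first consonant of *nesel* is /n/, which is a nasal, so the prefix is u-, giving *unesel*.

unesel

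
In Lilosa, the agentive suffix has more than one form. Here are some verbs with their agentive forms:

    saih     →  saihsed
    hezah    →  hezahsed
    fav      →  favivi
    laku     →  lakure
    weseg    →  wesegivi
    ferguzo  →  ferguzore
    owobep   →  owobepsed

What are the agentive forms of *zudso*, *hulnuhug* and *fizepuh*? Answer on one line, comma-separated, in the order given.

zudsore, hulnuhugivi, fizepuhsed

Looking at the final sound of each stem: -sed when the stem ends in a voiceless consonant (*saih*, *hezah*, *owobep*); -ivi when the stem ends in a voiced consonant (*fav*, *weseg*); -re when the stem ends in a vowel (*laku*, *ferguzo*).
*zudso* — final sound /o/ (a vowel) → -re → *zudsore*.
The final sound of *hulnuhug* is /g/, which is a voiced consonant, so the suffix is -ivi, giving *hulnuhugivi*.
The final sound of *fizepuh* is /h/, which is a voiceless consonant, so the suffix is -sed, giving *fizepuhsed*.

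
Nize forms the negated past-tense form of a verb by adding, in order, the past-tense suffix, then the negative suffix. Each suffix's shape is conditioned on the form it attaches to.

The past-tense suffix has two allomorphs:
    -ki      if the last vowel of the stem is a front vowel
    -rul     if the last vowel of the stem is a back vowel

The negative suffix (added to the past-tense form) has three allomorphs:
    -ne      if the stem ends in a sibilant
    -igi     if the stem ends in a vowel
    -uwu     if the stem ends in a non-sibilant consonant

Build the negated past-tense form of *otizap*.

otizapruluwu

*otizap*: last vowel = /a/, a back vowel → -rul → *otizaprul*.
The final sound of the past-tense form *otizaprul* is /l/, which is a non-sibilant consonant, so the negative suffix is -uwu, giving *otizapruluwu*.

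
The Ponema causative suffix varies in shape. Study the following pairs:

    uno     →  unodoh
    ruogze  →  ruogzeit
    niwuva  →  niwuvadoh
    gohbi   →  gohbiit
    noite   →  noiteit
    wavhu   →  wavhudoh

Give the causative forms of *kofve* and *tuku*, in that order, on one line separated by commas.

The alternation tracks the last vowel of the stem — -it when the last vowel of the stem is a front vowel (*ruogze*, *gohbi*, *noite*); -doh when the last vowel of the stem is a back vowel (*uno*, *niwuva*, *wavhu*).
*kofve*: last vowel = /e/, a front vowel → -it → *kofveit*.
*tuku*: last vowel = /u/, a back vowel → -doh → *tukudoh*.

kofveit, tukudoh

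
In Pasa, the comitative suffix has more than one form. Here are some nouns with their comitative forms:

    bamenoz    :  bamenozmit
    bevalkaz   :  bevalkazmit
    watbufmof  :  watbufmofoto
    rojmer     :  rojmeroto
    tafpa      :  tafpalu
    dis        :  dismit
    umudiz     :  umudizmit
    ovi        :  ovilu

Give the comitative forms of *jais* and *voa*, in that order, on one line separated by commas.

The suffix is conditioned by the final sound: -mit when the stem ends in a sibilant (*bamenoz*, *bevalkaz*, *dis*, *umudiz*); -oto when the stem ends in a non-sibilant consonant (*watbufmof*, *rojmer*); -lu when the stem ends in a vowel (*tafpa*, *ovi*).
Since the final sound of *jais* is /s/ (a sibilant), it takes -mit, giving *jaismit*.
The final sound of *voa* is /a/, which is a vowel, so the suffix is -lu, giving *voalu*.

jaismit, voalu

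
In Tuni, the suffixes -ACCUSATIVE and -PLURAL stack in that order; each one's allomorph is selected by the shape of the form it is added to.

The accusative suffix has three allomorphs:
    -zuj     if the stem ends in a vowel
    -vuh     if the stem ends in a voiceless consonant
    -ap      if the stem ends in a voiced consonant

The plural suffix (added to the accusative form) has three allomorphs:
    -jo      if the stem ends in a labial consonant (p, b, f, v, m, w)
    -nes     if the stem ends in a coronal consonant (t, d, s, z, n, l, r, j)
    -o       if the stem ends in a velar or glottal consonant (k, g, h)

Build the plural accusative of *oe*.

*oe*: final sound = /e/, a vowel → -zuj → *oezuj*.
The final consonant of the accusative form *oezuj* is /j/, which is coronal, so the plural suffix is -nes, giving *oezujnes*.

oezujnes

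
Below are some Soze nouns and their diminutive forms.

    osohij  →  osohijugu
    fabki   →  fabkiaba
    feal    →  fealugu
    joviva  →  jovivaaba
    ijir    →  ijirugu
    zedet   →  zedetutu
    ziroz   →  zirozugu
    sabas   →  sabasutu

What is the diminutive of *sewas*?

The suffix is conditioned by the final sound: -utu when the stem ends in a voiceless consonant (*zedet*, *sabas*); -ugu when the stem ends in a voiced consonant (*osohij*, *feal*, *ijir*, *ziroz*); -aba when the stem ends in a vowel (*fabki*, *joviva*).
*sewas* — final sound /s/ (a voiceless consonant) → -utu → *sewasutu*.

sewasutu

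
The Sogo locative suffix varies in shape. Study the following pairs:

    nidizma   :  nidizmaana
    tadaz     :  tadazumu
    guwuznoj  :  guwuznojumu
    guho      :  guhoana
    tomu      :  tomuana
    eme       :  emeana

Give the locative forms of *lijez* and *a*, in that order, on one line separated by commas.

The alternation tracks the final sound of the stem — -umu when the stem ends in a consonant (*tadaz*, *guwuznoj*); -ana when the stem ends in a vowel (*nidizma*, *guho*, *tomu*, *eme*).
Since the final sound of *lijez* is /z/ (a consonant), it takes -umu, giving *lijezumu*.
*a* — final sound /a/ (a vowel) → -ana → *aana*.

lijezumu, aana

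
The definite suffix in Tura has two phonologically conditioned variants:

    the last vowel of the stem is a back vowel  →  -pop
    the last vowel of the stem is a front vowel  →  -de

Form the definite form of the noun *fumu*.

The last vowel of *fumu* is /u/, which is a back vowel, so the suffix is -pop, giving *fumupop*.

fumupop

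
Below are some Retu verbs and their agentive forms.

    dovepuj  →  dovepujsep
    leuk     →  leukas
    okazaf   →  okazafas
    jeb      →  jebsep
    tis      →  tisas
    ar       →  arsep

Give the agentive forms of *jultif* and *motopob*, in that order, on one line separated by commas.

The suffix is conditioned by the final consonant: -as when the stem ends in a voiceless consonant (*leuk*, *okazaf*, *tis*); -sep when the stem ends in a voiced consonant (*dovepuj*, *jeb*, *ar*).
The final consonant of *jultif* is /f/, which is voiceless, so the suffix is -as, giving *jultifas*.
Since the final consonant of *motopob* is /b/ (voiced), it takes -sep, giving *motopobsep*.

jultifas, motopobsep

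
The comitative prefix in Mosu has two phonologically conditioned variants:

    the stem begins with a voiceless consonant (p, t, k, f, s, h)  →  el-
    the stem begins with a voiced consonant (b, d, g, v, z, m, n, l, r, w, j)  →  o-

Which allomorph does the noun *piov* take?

*piov*: first consonant = /p/, voiceless → el-.

el-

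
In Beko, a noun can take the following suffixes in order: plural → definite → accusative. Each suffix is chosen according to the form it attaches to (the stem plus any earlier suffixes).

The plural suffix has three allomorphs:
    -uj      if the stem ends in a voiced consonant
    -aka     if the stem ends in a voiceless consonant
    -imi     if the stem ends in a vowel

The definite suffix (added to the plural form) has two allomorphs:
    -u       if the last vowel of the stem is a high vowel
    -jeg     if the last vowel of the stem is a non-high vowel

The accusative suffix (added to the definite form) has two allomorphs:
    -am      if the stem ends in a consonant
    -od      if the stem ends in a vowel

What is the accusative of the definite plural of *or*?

*or*: final sound = /r/, a voiced consonant → -uj → *oruj*.
Since the last vowel of the plural form *oruj* is /u/ (a high vowel), it takes -u, giving *oruju*.
The definite form *oruju* — final sound /u/ (a vowel) → -od → *orujuod*.

orujuod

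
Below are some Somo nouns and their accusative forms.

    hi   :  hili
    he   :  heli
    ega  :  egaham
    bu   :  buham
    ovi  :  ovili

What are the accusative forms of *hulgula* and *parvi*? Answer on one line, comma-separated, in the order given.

Looking at the last vowel of each stem: -li when the last vowel of the stem is a front vowel (*hi*, *he*, *ovi*); -ham when the last vowel of the stem is a back vowel (*ega*, *bu*).
*hulgula* — last vowel /a/ (a back vowel) → -ham → *hulgulaham*.
*parvi*: last vowel = /i/, a front vowel → -li → *parvili*.

hulgulaham, parvili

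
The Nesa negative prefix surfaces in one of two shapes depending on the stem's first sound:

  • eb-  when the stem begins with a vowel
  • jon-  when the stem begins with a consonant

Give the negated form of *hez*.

*hez* — first sound /h/ (a consonant) → jon- → *jonhez*.

jonhez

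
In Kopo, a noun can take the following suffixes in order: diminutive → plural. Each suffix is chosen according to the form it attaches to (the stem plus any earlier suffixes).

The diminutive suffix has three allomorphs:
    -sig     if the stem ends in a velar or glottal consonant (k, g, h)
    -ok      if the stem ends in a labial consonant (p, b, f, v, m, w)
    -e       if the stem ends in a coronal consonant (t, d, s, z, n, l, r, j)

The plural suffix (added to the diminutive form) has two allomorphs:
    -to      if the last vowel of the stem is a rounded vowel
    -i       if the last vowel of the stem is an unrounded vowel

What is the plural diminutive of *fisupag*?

fisupagsigi

*fisupag*: final consonant = /g/, velar/glottal → -sig → *fisupagsig*.
The last vowel of the diminutive form *fisupagsig* is /i/, which is an unrounded vowel, so the plural suffix is -i, giving *fisupagsigi*.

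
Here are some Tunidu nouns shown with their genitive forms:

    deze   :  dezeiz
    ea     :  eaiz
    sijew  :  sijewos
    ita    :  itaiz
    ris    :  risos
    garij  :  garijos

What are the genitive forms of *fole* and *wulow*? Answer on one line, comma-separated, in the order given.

The pattern is consonant vs. vowel: -os when the stem ends in a consonant (*sijew*, *ris*, *garij*); -iz when the stem ends in a vowel (*deze*, *ea*, *ita*).
Since the final sound of *fole* is /e/ (a vowel), it takes -iz, giving *foleiz*.
The final sound of *wulow* is /w/, which is a consonant, so the suffix is -os, giving *wulowos*.

foleiz, wulowos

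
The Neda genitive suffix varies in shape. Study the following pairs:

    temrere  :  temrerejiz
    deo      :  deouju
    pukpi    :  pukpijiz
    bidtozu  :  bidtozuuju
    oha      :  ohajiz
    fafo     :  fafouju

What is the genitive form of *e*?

The suffix is conditioned by the last vowel: -uju when the last vowel of the stem is a rounded vowel (*deo*, *bidtozu*, *fafo*); -jiz when the last vowel of the stem is an unrounded vowel (*temrere*, *pukpi*, *oha*).
Since the last vowel of *e* is /e/ (an unrounded vowel), it takes -jiz, giving *ejiz*.

ejiz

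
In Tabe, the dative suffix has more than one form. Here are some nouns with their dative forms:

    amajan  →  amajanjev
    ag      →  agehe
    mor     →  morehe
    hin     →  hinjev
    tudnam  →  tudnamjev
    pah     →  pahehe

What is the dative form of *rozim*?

The suffix is conditioned by the final consonant: -jev when the stem ends in a nasal (*amajan*, *hin*, *tudnam*); -ehe when the stem ends in a non-nasal consonant (*ag*, *mor*, *pah*).
*rozim* — final consonant /m/ (a nasal) → -jev → *rozimjev*.

rozimjev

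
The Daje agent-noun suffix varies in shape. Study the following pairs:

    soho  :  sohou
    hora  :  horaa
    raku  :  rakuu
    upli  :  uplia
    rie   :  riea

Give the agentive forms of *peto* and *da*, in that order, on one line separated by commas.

The alternation tracks the last vowel of the stem — -u when the last vowel of the stem is a rounded vowel (*soho*, *raku*); -a when the last vowel of the stem is an unrounded vowel (*hora*, *upli*, *rie*).
*peto* — last vowel /o/ (a rounded vowel) → -u → *petou*.
The last vowel of *da* is /a/, which is an unrounded vowel, so the suffix is -a, giving *daa*.

petou, daa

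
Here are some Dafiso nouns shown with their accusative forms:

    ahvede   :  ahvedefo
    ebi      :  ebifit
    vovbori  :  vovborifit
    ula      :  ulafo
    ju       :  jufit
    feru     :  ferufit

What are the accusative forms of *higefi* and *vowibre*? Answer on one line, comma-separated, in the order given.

higefifit, vowibrefo

Looking at the last vowel of each stem: -fit when the last vowel of the stem is a high vowel (*ebi*, *vovbori*, *ju*, *feru*); -fo when the last vowel of the stem is a non-high vowel (*ahvede*, *ula*).
*higefi*: last vowel = /i/, a high vowel → -fit → *higefifit*.
Since the last vowel of *vowibre* is /e/ (a non-high vowel), it takes -fo, giving *vowibrefo*.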